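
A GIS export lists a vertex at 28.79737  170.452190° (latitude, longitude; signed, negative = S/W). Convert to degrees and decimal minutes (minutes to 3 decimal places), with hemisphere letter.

φ: minutes = (28.797370 − 28) × 60 = 47.84220
Lon: 170° + 0.452190 × 60 = 170° 27.13140′

28° 47.842′ N, 170° 27.131′ E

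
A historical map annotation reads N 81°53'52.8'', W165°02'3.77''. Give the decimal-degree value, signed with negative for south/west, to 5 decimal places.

φ: 81° + 53/60 + 52.8/3600 = 81 + 0.883333 + 0.014667 = 81.898000
N ⇒ keep positive
Lon: 165 + 2/60 + 3.77/3600 = 165.034381
W → negative

81.89800, -165.03438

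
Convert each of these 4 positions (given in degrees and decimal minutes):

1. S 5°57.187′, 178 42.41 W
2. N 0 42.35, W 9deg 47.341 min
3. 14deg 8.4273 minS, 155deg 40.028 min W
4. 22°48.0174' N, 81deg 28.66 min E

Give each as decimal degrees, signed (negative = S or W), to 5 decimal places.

Point 1:
  Latitude: 57.187′ = 0.953117°; total 5.953117
  hemisphere S, so the sign is −
  Lon: 42.41′ = 0.706833°; total 178.706833
  W → negative
Point 2:
  Lat: 42.35′ = 0.705833°; total 0.705833
  N → positive
  Longitude: 9 + 47.341/60 = 9.789017
  hemisphere W, so the sign is −
Point 3:
  Lat: 14 + 8.4273/60 = 14.140455
  hemisphere S, so the sign is −
  λ: 155 + 40.028/60 = 155.667133
  hemisphere W, so the sign is −
Point 4:
  φ: 48.0174′ = 0.800290°; total 22.800290
  N ⇒ keep positive
  Lon: 81 + 28.66/60 = 81.477667
  E ⇒ keep positive

1. -5.95312, -178.70683
2. 0.70583, -9.78902
3. -14.14046, -155.66713
4. 22.80029, 81.47767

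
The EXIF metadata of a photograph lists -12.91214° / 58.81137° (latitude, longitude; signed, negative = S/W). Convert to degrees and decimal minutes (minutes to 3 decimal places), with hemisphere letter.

12° 54.728′ S, 58° 48.682′ E

Latitude is negative → S; |value| = 12.912140
Latitude: minutes = (12.912140 − 12) × 60 = 54.72840
Lon: minutes = (58.811370 − 58) × 60 = 48.68220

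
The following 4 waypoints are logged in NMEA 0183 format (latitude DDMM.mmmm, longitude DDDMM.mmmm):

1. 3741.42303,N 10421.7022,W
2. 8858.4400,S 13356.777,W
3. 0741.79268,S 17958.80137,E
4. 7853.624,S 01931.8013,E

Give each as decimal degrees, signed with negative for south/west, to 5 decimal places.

Point 1:
  Lat: split at 2 digits → 37° and 41.42303′; 37 + 41.42303/60 = 37.690384
  N → positive
  Longitude: degrees = first 3 digits = 104, minutes = 21.7022; 104 + 21.7022/60 = 104.361703
  W → negative
Point 2:
  Latitude: split at 2 digits → 88° and 58.44′; 88 + 58.44/60 = 88.974000
  hemisphere S, so the sign is −
  Longitude: split at 3 digits → 133° and 56.777′; 133 + 56.777/60 = 133.946283
  W ⇒ negate
Point 3:
  Latitude: split at 2 digits → 07° and 41.79268′; 7 + 41.79268/60 = 7.696545
  hemisphere S, so the sign is −
  Longitude: split at 3 digits → 179° and 58.80137′; 179 + 58.80137/60 = 179.980023
  E ⇒ keep positive
Point 4:
  Latitude: split at 2 digits → 78° and 53.624′; 78 + 53.624/60 = 78.893733
  S ⇒ negate
  λ: split at 3 digits → 019° and 31.8013′; 19 + 31.8013/60 = 19.530022
  E → positive

1. 37.69038, -104.36170
2. -88.97400, -133.94628
3. -7.69654, 179.98002
4. -78.89373, 19.53002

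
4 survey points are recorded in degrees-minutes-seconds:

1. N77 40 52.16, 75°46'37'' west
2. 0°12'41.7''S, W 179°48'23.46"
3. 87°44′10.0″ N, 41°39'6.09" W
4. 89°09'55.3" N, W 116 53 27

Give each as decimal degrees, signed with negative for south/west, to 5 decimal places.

1. 77.68116, -75.77694
2. -0.21158, -179.80652
3. 87.73611, -41.65169
4. 89.16536, -116.89083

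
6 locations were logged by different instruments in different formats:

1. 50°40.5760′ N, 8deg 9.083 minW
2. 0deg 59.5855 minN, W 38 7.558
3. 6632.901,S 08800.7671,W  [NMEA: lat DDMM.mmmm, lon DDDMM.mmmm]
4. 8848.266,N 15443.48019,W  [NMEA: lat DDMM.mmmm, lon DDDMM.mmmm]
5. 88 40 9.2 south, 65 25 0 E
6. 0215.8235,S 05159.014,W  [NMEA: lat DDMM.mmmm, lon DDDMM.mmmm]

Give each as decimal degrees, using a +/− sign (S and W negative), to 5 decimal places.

1. 50.67627, -8.15138
2. 0.99309, -38.12597
3. -66.54835, -88.01279
4. 88.80443, -154.72467
5. -88.66922, 65.41667
6. -2.26373, -51.98357

Point 1:
  Lat: 40.576′ = 0.676267°; total 50.676267
  N ⇒ keep positive
  Longitude: 8 + 9.083/60 = 8.151383
  hemisphere W, so the sign is −
Point 2:
  φ: 59.5855′ = 0.993092°; total 0.993092
  N → positive
  Lon: 7.558′ = 0.125967°; total 38.125967
  W → negative
Point 3:
  Lat: split at 2 digits → 66° and 32.901′; 66 + 32.901/60 = 66.548350
  hemisphere S, so the sign is −
  Lon: degrees = first 3 digits = 88, minutes = 0.7671; 88 + 0.7671/60 = 88.012785
  W ⇒ negate
Point 4:
  φ: split at 2 digits → 88° and 48.266′; 88 + 48.266/60 = 88.804433
  N → positive
  Lon: degrees = first 3 digits = 154, minutes = 43.48019; 154 + 43.48019/60 = 154.724670
  W ⇒ negate
Point 5:
  φ: 88° + 40/60 + 9.2/3600 = 88 + 0.666667 + 0.002556 = 88.669222
  S → negative
  Lon: 25′ + 0″ = 25.00000′; 65 + 25.00000/60 = 65.416667
  E ⇒ keep positive
Point 6:
  Latitude: degrees = first 2 digits = 2, minutes = 15.8235; 2 + 15.8235/60 = 2.263725
  S → negative
  Longitude: degrees = first 3 digits = 51, minutes = 59.014; 51 + 59.014/60 = 51.983567
  W → negative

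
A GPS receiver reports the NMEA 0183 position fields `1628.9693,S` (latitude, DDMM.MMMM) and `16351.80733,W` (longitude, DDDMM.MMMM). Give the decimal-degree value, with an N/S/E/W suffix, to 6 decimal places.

Latitude: split at 2 digits → 16° and 28.9693′; 16 + 28.9693/60 = 16.4828217
Lon: degrees = first 3 digits = 163, minutes = 51.80733; 163 + 51.80733/60 = 163.8634555

16.482822° S, 163.863456° W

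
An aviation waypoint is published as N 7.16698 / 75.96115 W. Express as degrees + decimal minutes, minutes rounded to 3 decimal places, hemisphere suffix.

7° 10.019′ N, 75° 57.669′ W

Lat: minutes = (7.166980 − 7) × 60 = 10.01880
Lon: fractional part 0.961150 → 57.66900 minutes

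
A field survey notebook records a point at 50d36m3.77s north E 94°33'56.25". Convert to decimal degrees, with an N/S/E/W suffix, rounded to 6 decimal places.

50.601047° N, 94.565625° E

Latitude: 50 + 36/60 + 3.77/3600 = 50.6010472
λ: 94° + 33/60 + 56.25/3600 = 94 + 0.550000 + 0.015625 = 94.5656250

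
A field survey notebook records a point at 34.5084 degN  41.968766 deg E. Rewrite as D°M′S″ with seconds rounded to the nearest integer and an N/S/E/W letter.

34°30′30″ N, 41°58′8″ E

Latitude: 0.508400° → 30.50400′; 0.50400 × 60 = 30.24″
Lon: 0.968766° → 58.12596′; 0.12596 × 60 = 7.56″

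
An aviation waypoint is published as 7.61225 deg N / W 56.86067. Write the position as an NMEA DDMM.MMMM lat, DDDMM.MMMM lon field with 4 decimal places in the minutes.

Latitude: fractional part 0.612250 → 36.735000 minutes
λ: 56° + 0.860670 × 60 = 56° 51.640200′

0736.7350,N / 05651.6402,W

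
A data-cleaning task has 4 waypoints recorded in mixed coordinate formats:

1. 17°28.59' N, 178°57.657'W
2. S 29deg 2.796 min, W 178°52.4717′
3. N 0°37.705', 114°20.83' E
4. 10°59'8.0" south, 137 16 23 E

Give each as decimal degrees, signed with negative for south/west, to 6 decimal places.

1. 17.476500, -178.960950
2. -29.046600, -178.874528
3. 0.628417, 114.347167
4. -10.985556, 137.273056

Point 1:
  φ: 17 + 28.59/60 = 17.4765000
  N ⇒ keep positive
  Longitude: 178 + 57.657/60 = 178.9609500
  W ⇒ negate
Point 2:
  φ: 2.796′ = 0.046600°; total 29.0466000
  hemisphere S, so the sign is −
  Longitude: 178 + 52.4717/60 = 178.8745283
  W ⇒ negate
Point 3:
  Latitude: 0 + 37.705/60 = 0.6284167
  N → positive
  Lon: 20.83′ = 0.347167°; total 114.3471667
  E → positive
Point 4:
  φ: 10 + 59/60 + 8/3600 = 10.9855556
  hemisphere S, so the sign is −
  Longitude: 137 + 16/60 + 23/3600 = 137.2730556
  E ⇒ keep positive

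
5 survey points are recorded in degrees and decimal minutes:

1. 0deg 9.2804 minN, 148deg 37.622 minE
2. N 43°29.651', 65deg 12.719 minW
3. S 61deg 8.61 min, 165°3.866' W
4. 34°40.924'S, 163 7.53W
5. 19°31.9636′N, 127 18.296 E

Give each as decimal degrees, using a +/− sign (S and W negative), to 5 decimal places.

1. 0.15467, 148.62703
2. 43.49418, -65.21198
3. -61.14350, -165.06443
4. -34.68207, -163.12550
5. 19.53273, 127.30493

Point 1:
  Lat: 9.2804′ = 0.154673°; total 0.154673
  N ⇒ keep positive
  Lon: 37.622′ = 0.627033°; total 148.627033
  E ⇒ keep positive
Point 2:
  φ: 43 + 29.651/60 = 43.494183
  N → positive
  Lon: 12.719′ = 0.211983°; total 65.211983
  W ⇒ negate
Point 3:
  Lat: 61 + 8.61/60 = 61.143500
  hemisphere S, so the sign is −
  Longitude: 3.866′ = 0.064433°; total 165.064433
  W ⇒ negate
Point 4:
  Latitude: 34 + 40.924/60 = 34.682067
  S → negative
  Longitude: 7.53′ = 0.125500°; total 163.125500
  hemisphere W, so the sign is −
Point 5:
  φ: 31.9636′ = 0.532727°; total 19.532727
  N → positive
  Longitude: 127 + 18.296/60 = 127.304933
  E → positive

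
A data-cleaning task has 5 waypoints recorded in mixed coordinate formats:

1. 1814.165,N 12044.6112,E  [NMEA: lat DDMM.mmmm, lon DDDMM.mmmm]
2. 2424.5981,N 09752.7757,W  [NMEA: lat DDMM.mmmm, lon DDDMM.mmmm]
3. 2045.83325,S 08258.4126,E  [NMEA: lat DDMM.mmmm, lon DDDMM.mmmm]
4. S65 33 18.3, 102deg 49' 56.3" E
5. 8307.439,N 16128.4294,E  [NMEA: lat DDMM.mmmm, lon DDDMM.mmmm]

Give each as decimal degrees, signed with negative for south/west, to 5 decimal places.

Point 1:
  Latitude: degrees = first 2 digits = 18, minutes = 14.165; 18 + 14.165/60 = 18.236083
  N ⇒ keep positive
  Longitude: degrees = first 3 digits = 120, minutes = 44.6112; 120 + 44.6112/60 = 120.743520
  E → positive
Point 2:
  Lat: split at 2 digits → 24° and 24.5981′; 24 + 24.5981/60 = 24.409968
  N ⇒ keep positive
  λ: degrees = first 3 digits = 97, minutes = 52.7757; 97 + 52.7757/60 = 97.879595
  hemisphere W, so the sign is −
Point 3:
  Latitude: split at 2 digits → 20° and 45.83325′; 20 + 45.83325/60 = 20.763888
  S ⇒ negate
  Longitude: split at 3 digits → 082° and 58.4126′; 82 + 58.4126/60 = 82.973543
  E ⇒ keep positive
Point 4:
  φ: 65 + 33/60 + 18.3/3600 = 65.555083
  hemisphere S, so the sign is −
  Longitude: 102° + 49/60 + 56.3/3600 = 102 + 0.816667 + 0.015639 = 102.832306
  E ⇒ keep positive
Point 5:
  Latitude: degrees = first 2 digits = 83, minutes = 7.439; 83 + 7.439/60 = 83.123983
  N → positive
  λ: degrees = first 3 digits = 161, minutes = 28.4294; 161 + 28.4294/60 = 161.473823
  E → positive

1. 18.23608, 120.74352
2. 24.40997, -97.87960
3. -20.76389, 82.97354
4. -65.55508, 102.83231
5. 83.12398, 161.47382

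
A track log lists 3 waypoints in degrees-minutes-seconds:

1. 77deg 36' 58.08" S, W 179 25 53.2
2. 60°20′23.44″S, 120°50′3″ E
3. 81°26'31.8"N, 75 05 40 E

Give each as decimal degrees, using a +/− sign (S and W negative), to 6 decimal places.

1. -77.616133, -179.431444
2. -60.339844, 120.834167
3. 81.442167, 75.094444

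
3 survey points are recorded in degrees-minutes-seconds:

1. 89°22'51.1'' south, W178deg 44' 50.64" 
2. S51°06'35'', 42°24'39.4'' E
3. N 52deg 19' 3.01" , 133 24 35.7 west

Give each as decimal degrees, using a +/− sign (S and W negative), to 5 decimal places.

1. -89.38086, -178.74740
2. -51.10972, 42.41094
3. 52.31750, -133.40992

Point 1:
  Latitude: 89° + 22/60 + 51.1/3600 = 89 + 0.366667 + 0.014194 = 89.380861
  S → negative
  λ: 178 + 44/60 + 50.64/3600 = 178.747400
  hemisphere W, so the sign is −
Point 2:
  Latitude: 51 + 6/60 + 35/3600 = 51.109722
  S → negative
  Longitude: 24′ + 39.4″ = 24.65667′; 42 + 24.65667/60 = 42.410944
  E ⇒ keep positive
Point 3:
  φ: 52 + 19/60 + 3.01/3600 = 52.317503
  N → positive
  Longitude: 133° + 24/60 + 35.7/3600 = 133 + 0.400000 + 0.009917 = 133.409917
  W ⇒ negate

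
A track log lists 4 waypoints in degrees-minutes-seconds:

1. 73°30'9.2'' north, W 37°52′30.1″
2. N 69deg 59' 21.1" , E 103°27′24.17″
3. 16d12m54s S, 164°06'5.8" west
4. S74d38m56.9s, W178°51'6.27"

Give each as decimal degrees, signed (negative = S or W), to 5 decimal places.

Point 1:
  Latitude: 73° + 30/60 + 9.2/3600 = 73 + 0.500000 + 0.002556 = 73.502556
  N ⇒ keep positive
  Longitude: 37 + 52/60 + 30.1/3600 = 37.875028
  hemisphere W, so the sign is −
Point 2:
  Lat: 59′ + 21.1″ = 59.35167′; 69 + 59.35167/60 = 69.989194
  N → positive
  λ: 27′ + 24.17″ = 27.40283′; 103 + 27.40283/60 = 103.456714
  E ⇒ keep positive
Point 3:
  Lat: 16° + 12/60 + 54/3600 = 16 + 0.200000 + 0.015000 = 16.215000
  S → negative
  Longitude: 6′ + 5.8″ = 6.09667′; 164 + 6.09667/60 = 164.101611
  W → negative
Point 4:
  φ: 74° + 38/60 + 56.9/3600 = 74 + 0.633333 + 0.015806 = 74.649139
  S ⇒ negate
  λ: 51′ + 6.27″ = 51.10450′; 178 + 51.10450/60 = 178.851742
  W → negative

1. 73.50256, -37.87503
2. 69.98919, 103.45671
3. -16.21500, -164.10161
4. -74.64914, -178.85174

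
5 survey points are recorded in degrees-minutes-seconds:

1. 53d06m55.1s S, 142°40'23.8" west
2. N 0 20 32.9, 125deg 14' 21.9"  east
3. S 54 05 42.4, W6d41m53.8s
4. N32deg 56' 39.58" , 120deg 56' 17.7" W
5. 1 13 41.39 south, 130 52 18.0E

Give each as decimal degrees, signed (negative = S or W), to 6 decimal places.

1. -53.115306, -142.673278
2. 0.342472, 125.239417
3. -54.095111, -6.698278
4. 32.944328, -120.938250
5. -1.228164, 130.871667

Point 1:
  Lat: 6′ + 55.1″ = 6.91833′; 53 + 6.91833/60 = 53.1153056
  S ⇒ negate
  λ: 40′ + 23.8″ = 40.39667′; 142 + 40.39667/60 = 142.6732778
  W → negative
Point 2:
  φ: 0 + 20/60 + 32.9/3600 = 0.3424722
  N → positive
  λ: 14′ + 21.9″ = 14.36500′; 125 + 14.36500/60 = 125.2394167
  E → positive
Point 3:
  Latitude: 5′ + 42.4″ = 5.70667′; 54 + 5.70667/60 = 54.0951111
  S → negative
  λ: 6° + 41/60 + 53.8/3600 = 6 + 0.683333 + 0.014944 = 6.6982778
  W → negative
Point 4:
  φ: 32° + 56/60 + 39.58/3600 = 32 + 0.933333 + 0.010994 = 32.9443278
  N → positive
  Lon: 120 + 56/60 + 17.7/3600 = 120.9382500
  hemisphere W, so the sign is −
Point 5:
  Latitude: 1° + 13/60 + 41.39/3600 = 1 + 0.216667 + 0.011497 = 1.2281639
  hemisphere S, so the sign is −
  λ: 130° + 52/60 + 18/3600 = 130 + 0.866667 + 0.005000 = 130.8716667
  E → positive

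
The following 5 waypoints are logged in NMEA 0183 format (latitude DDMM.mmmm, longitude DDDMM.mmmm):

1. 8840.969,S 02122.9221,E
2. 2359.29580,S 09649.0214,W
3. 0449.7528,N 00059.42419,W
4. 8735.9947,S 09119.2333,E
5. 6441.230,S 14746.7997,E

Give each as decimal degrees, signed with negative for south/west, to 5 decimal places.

1. -88.68282, 21.38204
2. -23.98826, -96.81702
3. 4.82921, -0.99040
4. -87.59991, 91.32056
5. -64.68717, 147.78000

Point 1:
  φ: split at 2 digits → 88° and 40.969′; 88 + 40.969/60 = 88.682817
  S ⇒ negate
  Longitude: split at 3 digits → 021° and 22.9221′; 21 + 22.9221/60 = 21.382035
  E ⇒ keep positive
Point 2:
  Latitude: split at 2 digits → 23° and 59.2958′; 23 + 59.2958/60 = 23.988263
  S ⇒ negate
  Longitude: split at 3 digits → 096° and 49.0214′; 96 + 49.0214/60 = 96.817023
  W ⇒ negate
Point 3:
  Lat: split at 2 digits → 04° and 49.7528′; 4 + 49.7528/60 = 4.829213
  N → positive
  Longitude: split at 3 digits → 000° and 59.42419′; 0 + 59.42419/60 = 0.990403
  hemisphere W, so the sign is −
Point 4:
  φ: split at 2 digits → 87° and 35.9947′; 87 + 35.9947/60 = 87.599912
  S → negative
  Lon: degrees = first 3 digits = 91, minutes = 19.2333; 91 + 19.2333/60 = 91.320555
  E ⇒ keep positive
Point 5:
  Lat: split at 2 digits → 64° and 41.23′; 64 + 41.23/60 = 64.687167
  S → negative
  λ: split at 3 digits → 147° and 46.7997′; 147 + 46.7997/60 = 147.779995
  E → positive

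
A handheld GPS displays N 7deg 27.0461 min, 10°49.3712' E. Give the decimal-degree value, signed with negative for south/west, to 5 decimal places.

φ: 7 + 27.0461/60 = 7.450768
N → positive
Lon: 49.3712′ = 0.822853°; total 10.822853
E ⇒ keep positive

7.45077, 10.82285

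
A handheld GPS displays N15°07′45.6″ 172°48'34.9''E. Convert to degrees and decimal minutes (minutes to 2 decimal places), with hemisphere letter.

Latitude: 7 + 45.6/60 = 7.7600′
λ: seconds/60 = 0.58167; minutes = 48 + 0.58167 = 48.5817

15° 7.76′ N, 172° 48.58′ E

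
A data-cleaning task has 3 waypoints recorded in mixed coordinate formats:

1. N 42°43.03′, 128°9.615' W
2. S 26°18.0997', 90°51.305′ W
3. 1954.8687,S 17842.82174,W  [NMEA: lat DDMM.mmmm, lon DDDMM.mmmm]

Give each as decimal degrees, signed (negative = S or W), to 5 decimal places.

1. 42.71717, -128.16025
2. -26.30166, -90.85508
3. -19.91448, -178.71370

Point 1:
  φ: 43.03′ = 0.717167°; total 42.717167
  N ⇒ keep positive
  Longitude: 9.615′ = 0.160250°; total 128.160250
  hemisphere W, so the sign is −
Point 2:
  Lat: 26 + 18.0997/60 = 26.301662
  S ⇒ negate
  λ: 51.305′ = 0.855083°; total 90.855083
  W ⇒ negate
Point 3:
  φ: split at 2 digits → 19° and 54.8687′; 19 + 54.8687/60 = 19.914478
  S → negative
  Lon: degrees = first 3 digits = 178, minutes = 42.82174; 178 + 42.82174/60 = 178.713696
  hemisphere W, so the sign is −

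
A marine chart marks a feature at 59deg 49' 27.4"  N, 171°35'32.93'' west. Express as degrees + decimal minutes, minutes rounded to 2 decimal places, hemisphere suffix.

59° 49.46′ N, 171° 35.55′ W

Lat: seconds/60 = 0.45667; minutes = 49 + 0.45667 = 49.4567
λ: 35 + 32.93/60 = 35.5488′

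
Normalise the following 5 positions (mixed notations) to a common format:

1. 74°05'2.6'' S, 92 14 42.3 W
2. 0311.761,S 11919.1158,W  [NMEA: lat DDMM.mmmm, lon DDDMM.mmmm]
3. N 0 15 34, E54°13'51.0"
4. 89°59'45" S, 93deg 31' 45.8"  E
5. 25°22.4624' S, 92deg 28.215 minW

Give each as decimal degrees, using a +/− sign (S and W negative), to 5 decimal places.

1. -74.08406, -92.24508
2. -3.19602, -119.31860
3. 0.25944, 54.23083
4. -89.99583, 93.52939
5. -25.37437, -92.47025

Point 1:
  φ: 74° + 5/60 + 2.6/3600 = 74 + 0.083333 + 0.000722 = 74.084056
  S → negative
  Longitude: 92° + 14/60 + 42.3/3600 = 92 + 0.233333 + 0.011750 = 92.245083
  W ⇒ negate
Point 2:
  φ: degrees = first 2 digits = 3, minutes = 11.761; 3 + 11.761/60 = 3.196017
  S → negative
  Lon: degrees = first 3 digits = 119, minutes = 19.1158; 119 + 19.1158/60 = 119.318597
  hemisphere W, so the sign is −
Point 3:
  Latitude: 0 + 15/60 + 34/3600 = 0.259444
  N → positive
  λ: 13′ + 51″ = 13.85000′; 54 + 13.85000/60 = 54.230833
  E ⇒ keep positive
Point 4:
  φ: 89 + 59/60 + 45/3600 = 89.995833
  hemisphere S, so the sign is −
  Lon: 93 + 31/60 + 45.8/3600 = 93.529389
  E ⇒ keep positive
Point 5:
  φ: 22.4624′ = 0.374373°; total 25.374373
  S → negative
  Lon: 92 + 28.215/60 = 92.470250
  W ⇒ negate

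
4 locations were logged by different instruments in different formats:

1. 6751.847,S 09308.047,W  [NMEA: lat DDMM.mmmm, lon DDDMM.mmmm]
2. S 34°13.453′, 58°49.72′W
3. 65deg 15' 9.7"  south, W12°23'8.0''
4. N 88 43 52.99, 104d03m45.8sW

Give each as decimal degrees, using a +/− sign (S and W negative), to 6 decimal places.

Point 1:
  φ: split at 2 digits → 67° and 51.847′; 67 + 51.847/60 = 67.8641167
  hemisphere S, so the sign is −
  Lon: degrees = first 3 digits = 93, minutes = 8.047; 93 + 8.047/60 = 93.1341167
  hemisphere W, so the sign is −
Point 2:
  Lat: 34 + 13.453/60 = 34.2242167
  S → negative
  Lon: 49.72′ = 0.828667°; total 58.8286667
  W ⇒ negate
Point 3:
  Lat: 65° + 15/60 + 9.7/3600 = 65 + 0.250000 + 0.002694 = 65.2526944
  hemisphere S, so the sign is −
  Longitude: 12 + 23/60 + 8/3600 = 12.3855556
  W ⇒ negate
Point 4:
  Lat: 88 + 43/60 + 52.99/3600 = 88.7313861
  N ⇒ keep positive
  λ: 104 + 3/60 + 45.8/3600 = 104.0627222
  hemisphere W, so the sign is −

1. -67.864117, -93.134117
2. -34.224217, -58.828667
3. -65.252694, -12.385556
4. 88.731386, -104.062722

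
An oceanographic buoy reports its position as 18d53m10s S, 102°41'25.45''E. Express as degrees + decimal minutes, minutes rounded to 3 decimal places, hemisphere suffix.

18° 53.167′ S, 102° 41.424′ E

Lat: seconds/60 = 0.16667; minutes = 53 + 0.16667 = 53.16667
Longitude: seconds/60 = 0.42417; minutes = 41 + 0.42417 = 41.42417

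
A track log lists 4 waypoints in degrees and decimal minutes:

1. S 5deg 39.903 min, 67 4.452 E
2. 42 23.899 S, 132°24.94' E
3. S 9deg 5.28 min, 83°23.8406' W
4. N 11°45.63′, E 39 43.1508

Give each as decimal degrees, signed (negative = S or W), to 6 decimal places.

1. -5.665050, 67.074200
2. -42.398317, 132.415667
3. -9.088000, -83.397343
4. 11.760500, 39.719180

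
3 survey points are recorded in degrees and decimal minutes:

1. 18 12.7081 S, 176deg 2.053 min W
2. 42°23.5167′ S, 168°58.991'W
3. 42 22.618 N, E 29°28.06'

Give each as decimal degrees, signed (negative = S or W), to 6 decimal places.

1. -18.211802, -176.034217
2. -42.391945, -168.983183
3. 42.376967, 29.467667

Point 1:
  Latitude: 12.7081′ = 0.211802°; total 18.2118017
  S ⇒ negate
  λ: 176 + 2.053/60 = 176.0342167
  W → negative
Point 2:
  φ: 23.5167′ = 0.391945°; total 42.3919450
  hemisphere S, so the sign is −
  Lon: 168 + 58.991/60 = 168.9831833
  hemisphere W, so the sign is −
Point 3:
  φ: 42 + 22.618/60 = 42.3769667
  N → positive
  Longitude: 28.06′ = 0.467667°; total 29.4676667
  E → positive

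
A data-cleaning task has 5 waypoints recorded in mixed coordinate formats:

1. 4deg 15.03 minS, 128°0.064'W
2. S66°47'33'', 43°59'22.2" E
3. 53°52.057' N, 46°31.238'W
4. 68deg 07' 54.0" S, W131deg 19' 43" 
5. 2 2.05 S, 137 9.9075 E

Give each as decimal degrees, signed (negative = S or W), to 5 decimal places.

Point 1:
  Lat: 15.03′ = 0.250500°; total 4.250500
  hemisphere S, so the sign is −
  λ: 128 + 0.064/60 = 128.001067
  hemisphere W, so the sign is −
Point 2:
  φ: 66° + 47/60 + 33/3600 = 66 + 0.783333 + 0.009167 = 66.792500
  S ⇒ negate
  λ: 59′ + 22.2″ = 59.37000′; 43 + 59.37000/60 = 43.989500
  E → positive
Point 3:
  φ: 53 + 52.057/60 = 53.867617
  N ⇒ keep positive
  λ: 31.238′ = 0.520633°; total 46.520633
  W → negative
Point 4:
  Latitude: 68° + 7/60 + 54/3600 = 68 + 0.116667 + 0.015000 = 68.131667
  hemisphere S, so the sign is −
  λ: 131 + 19/60 + 43/3600 = 131.328611
  W → negative
Point 5:
  Latitude: 2 + 2.05/60 = 2.034167
  hemisphere S, so the sign is −
  λ: 9.9075′ = 0.165125°; total 137.165125
  E → positive

1. -4.25050, -128.00107
2. -66.79250, 43.98950
3. 53.86762, -46.52063
4. -68.13167, -131.32861
5. -2.03417, 137.16513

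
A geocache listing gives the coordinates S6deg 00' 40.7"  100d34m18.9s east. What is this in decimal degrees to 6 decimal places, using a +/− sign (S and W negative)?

φ: 0′ + 40.7″ = 0.67833′; 6 + 0.67833/60 = 6.0113056
S → negative
λ: 34′ + 18.9″ = 34.31500′; 100 + 34.31500/60 = 100.5719167
E ⇒ keep positive

-6.011306, 100.571917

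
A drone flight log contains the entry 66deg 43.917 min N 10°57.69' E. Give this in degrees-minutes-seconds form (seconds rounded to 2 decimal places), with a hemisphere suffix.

Lat: fractional minutes 0.91700 × 60 = 55.0200″
λ: 57.69000′ → 57′ and 0.69000 × 60 = 41.4000″

66°43′55.02″ N, 10°57′41.40″ E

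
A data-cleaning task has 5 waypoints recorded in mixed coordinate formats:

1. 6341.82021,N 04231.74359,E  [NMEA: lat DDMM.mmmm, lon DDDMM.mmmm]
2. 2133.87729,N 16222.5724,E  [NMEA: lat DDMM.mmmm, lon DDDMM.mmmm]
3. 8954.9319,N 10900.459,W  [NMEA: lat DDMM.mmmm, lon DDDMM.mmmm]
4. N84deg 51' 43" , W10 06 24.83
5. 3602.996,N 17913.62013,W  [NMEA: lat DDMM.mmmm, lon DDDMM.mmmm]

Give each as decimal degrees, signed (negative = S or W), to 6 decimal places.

1. 63.697004, 42.529060
2. 21.564622, 162.376207
3. 89.915532, -109.007650
4. 84.861944, -10.106897
5. 36.049933, -179.227002

Point 1:
  φ: split at 2 digits → 63° and 41.82021′; 63 + 41.82021/60 = 63.6970035
  N ⇒ keep positive
  Lon: split at 3 digits → 042° and 31.74359′; 42 + 31.74359/60 = 42.5290598
  E → positive
Point 2:
  φ: split at 2 digits → 21° and 33.87729′; 21 + 33.87729/60 = 21.5646215
  N ⇒ keep positive
  Lon: split at 3 digits → 162° and 22.5724′; 162 + 22.5724/60 = 162.3762067
  E → positive
Point 3:
  Lat: degrees = first 2 digits = 89, minutes = 54.9319; 89 + 54.9319/60 = 89.9155317
  N → positive
  Lon: split at 3 digits → 109° and 0.459′; 109 + 0.459/60 = 109.0076500
  W ⇒ negate
Point 4:
  φ: 84° + 51/60 + 43/3600 = 84 + 0.850000 + 0.011944 = 84.8619444
  N → positive
  λ: 10 + 6/60 + 24.83/3600 = 10.1068972
  W ⇒ negate
Point 5:
  φ: split at 2 digits → 36° and 2.996′; 36 + 2.996/60 = 36.0499333
  N → positive
  Lon: split at 3 digits → 179° and 13.62013′; 179 + 13.62013/60 = 179.2270022
  hemisphere W, so the sign is −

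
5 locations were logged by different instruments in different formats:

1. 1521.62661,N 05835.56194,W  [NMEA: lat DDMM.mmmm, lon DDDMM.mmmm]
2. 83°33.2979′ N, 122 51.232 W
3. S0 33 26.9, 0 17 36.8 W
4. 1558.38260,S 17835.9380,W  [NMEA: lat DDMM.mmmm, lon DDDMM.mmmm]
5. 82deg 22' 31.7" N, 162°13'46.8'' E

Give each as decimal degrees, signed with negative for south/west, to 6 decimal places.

Point 1:
  Latitude: degrees = first 2 digits = 15, minutes = 21.62661; 15 + 21.62661/60 = 15.3604435
  N ⇒ keep positive
  Longitude: degrees = first 3 digits = 58, minutes = 35.56194; 58 + 35.56194/60 = 58.5926990
  W → negative
Point 2:
  Latitude: 33.2979′ = 0.554965°; total 83.5549650
  N → positive
  Longitude: 122 + 51.232/60 = 122.8538667
  W ⇒ negate
Point 3:
  φ: 33′ + 26.9″ = 33.44833′; 0 + 33.44833/60 = 0.5574722
  S ⇒ negate
  λ: 0 + 17/60 + 36.8/3600 = 0.2935556
  hemisphere W, so the sign is −
Point 4:
  φ: split at 2 digits → 15° and 58.3826′; 15 + 58.3826/60 = 15.9730433
  hemisphere S, so the sign is −
  λ: split at 3 digits → 178° and 35.938′; 178 + 35.938/60 = 178.5989667
  W → negative
Point 5:
  Lat: 82° + 22/60 + 31.7/3600 = 82 + 0.366667 + 0.008806 = 82.3754722
  N ⇒ keep positive
  λ: 13′ + 46.8″ = 13.78000′; 162 + 13.78000/60 = 162.2296667
  E ⇒ keep positive

1. 15.360444, -58.592699
2. 83.554965, -122.853867
3. -0.557472, -0.293556
4. -15.973043, -178.598967
5. 82.375472, 162.229667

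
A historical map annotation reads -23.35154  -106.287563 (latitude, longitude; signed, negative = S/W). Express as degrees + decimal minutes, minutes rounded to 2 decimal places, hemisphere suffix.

23° 21.09′ S, 106° 17.25′ W

Latitude is negative → S; |value| = 23.351540
Lat: 23° + 0.351540 × 60 = 23° 21.0924′
Longitude is negative → W; |value| = 106.287563
λ: 106° + 0.287563 × 60 = 106° 17.2538′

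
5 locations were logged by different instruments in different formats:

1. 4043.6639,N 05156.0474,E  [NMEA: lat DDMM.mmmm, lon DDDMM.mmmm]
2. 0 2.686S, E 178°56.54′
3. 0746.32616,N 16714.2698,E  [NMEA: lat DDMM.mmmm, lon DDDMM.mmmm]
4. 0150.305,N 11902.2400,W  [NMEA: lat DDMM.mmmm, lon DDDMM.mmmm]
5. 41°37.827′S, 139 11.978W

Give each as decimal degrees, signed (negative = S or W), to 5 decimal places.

1. 40.72773, 51.93412
2. -0.04477, 178.94233
3. 7.77210, 167.23783
4. 1.83842, -119.03733
5. -41.63045, -139.19963

Point 1:
  φ: split at 2 digits → 40° and 43.6639′; 40 + 43.6639/60 = 40.727732
  N → positive
  λ: split at 3 digits → 051° and 56.0474′; 51 + 56.0474/60 = 51.934123
  E → positive
Point 2:
  Latitude: 2.686′ = 0.044767°; total 0.044767
  S ⇒ negate
  λ: 178 + 56.54/60 = 178.942333
  E → positive
Point 3:
  Latitude: split at 2 digits → 07° and 46.32616′; 7 + 46.32616/60 = 7.772103
  N ⇒ keep positive
  Longitude: split at 3 digits → 167° and 14.2698′; 167 + 14.2698/60 = 167.237830
  E ⇒ keep positive
Point 4:
  Latitude: split at 2 digits → 01° and 50.305′; 1 + 50.305/60 = 1.838417
  N → positive
  Longitude: degrees = first 3 digits = 119, minutes = 2.24; 119 + 2.24/60 = 119.037333
  W → negative
Point 5:
  φ: 41 + 37.827/60 = 41.630450
  hemisphere S, so the sign is −
  λ: 11.978′ = 0.199633°; total 139.199633
  W → negative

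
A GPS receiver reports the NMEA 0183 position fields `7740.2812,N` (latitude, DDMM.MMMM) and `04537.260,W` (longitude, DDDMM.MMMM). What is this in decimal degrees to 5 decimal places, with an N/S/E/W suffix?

Lat: split at 2 digits → 77° and 40.2812′; 77 + 40.2812/60 = 77.671353
Lon: degrees = first 3 digits = 45, minutes = 37.26; 45 + 37.26/60 = 45.621000

77.67135° N, 45.62100° W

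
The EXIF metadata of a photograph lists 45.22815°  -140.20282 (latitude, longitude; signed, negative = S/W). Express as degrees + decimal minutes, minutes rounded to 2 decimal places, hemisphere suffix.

45° 13.69′ N, 140° 12.17′ W

Lat: minutes = (45.228150 − 45) × 60 = 13.6890
Longitude is negative → W; |value| = 140.202820
Lon: minutes = (140.202820 − 140) × 60 = 12.1692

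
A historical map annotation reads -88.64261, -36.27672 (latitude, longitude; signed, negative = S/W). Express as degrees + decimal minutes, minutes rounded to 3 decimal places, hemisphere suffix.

Latitude is negative → S; |value| = 88.642610
φ: 88° + 0.642610 × 60 = 88° 38.55660′
Longitude is negative → W; |value| = 36.276720
λ: fractional part 0.276720 → 16.60320 minutes

88° 38.557′ S, 36° 16.603′ W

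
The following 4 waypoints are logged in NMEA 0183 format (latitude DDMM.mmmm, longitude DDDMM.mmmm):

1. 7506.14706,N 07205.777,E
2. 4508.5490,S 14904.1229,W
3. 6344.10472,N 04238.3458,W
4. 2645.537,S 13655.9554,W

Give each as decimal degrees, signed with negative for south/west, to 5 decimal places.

1. 75.10245, 72.09628
2. -45.14248, -149.06872
3. 63.73508, -42.63910
4. -26.75895, -136.93259

Point 1:
  φ: degrees = first 2 digits = 75, minutes = 6.14706; 75 + 6.14706/60 = 75.102451
  N → positive
  Lon: degrees = first 3 digits = 72, minutes = 5.777; 72 + 5.777/60 = 72.096283
  E → positive
Point 2:
  Lat: degrees = first 2 digits = 45, minutes = 8.549; 45 + 8.549/60 = 45.142483
  S → negative
  Lon: split at 3 digits → 149° and 4.1229′; 149 + 4.1229/60 = 149.068715
  hemisphere W, so the sign is −
Point 3:
  Latitude: split at 2 digits → 63° and 44.10472′; 63 + 44.10472/60 = 63.735079
  N → positive
  Lon: degrees = first 3 digits = 42, minutes = 38.3458; 42 + 38.3458/60 = 42.639097
  W ⇒ negate
Point 4:
  φ: degrees = first 2 digits = 26, minutes = 45.537; 26 + 45.537/60 = 26.758950
  S → negative
  Longitude: split at 3 digits → 136° and 55.9554′; 136 + 55.9554/60 = 136.932590
  hemisphere W, so the sign is −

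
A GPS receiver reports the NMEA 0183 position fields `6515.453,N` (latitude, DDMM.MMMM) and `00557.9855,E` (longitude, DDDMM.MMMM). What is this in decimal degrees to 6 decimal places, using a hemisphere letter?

65.257550° N, 5.966425° E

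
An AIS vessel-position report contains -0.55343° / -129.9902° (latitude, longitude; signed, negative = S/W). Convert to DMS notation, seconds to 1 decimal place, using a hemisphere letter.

Latitude is negative → S; |value| = 0.553430
φ: 0.553430 × 60 = 33.20580′ → 33′, remainder × 60 = 12.348″
Longitude is negative → W; |value| = 129.990200
Longitude: whole degrees 129; 59.41200′ → 59′ and 24.720″

0°33′12.3″ S, 129°59′24.7″ W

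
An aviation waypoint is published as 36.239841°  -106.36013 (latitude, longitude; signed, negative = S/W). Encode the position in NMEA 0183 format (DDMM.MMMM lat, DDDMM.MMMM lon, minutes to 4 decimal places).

3614.3905,N / 10621.6078,W

φ: fractional part 0.239841 → 14.390460 minutes
Longitude is negative → W; |value| = 106.360130
Lon: fractional part 0.360130 → 21.607800 minutes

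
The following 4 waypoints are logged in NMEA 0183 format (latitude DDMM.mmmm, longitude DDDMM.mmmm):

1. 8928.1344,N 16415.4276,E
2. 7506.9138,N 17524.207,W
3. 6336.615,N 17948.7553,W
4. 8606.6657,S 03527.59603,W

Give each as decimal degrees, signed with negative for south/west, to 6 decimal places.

Point 1:
  Latitude: degrees = first 2 digits = 89, minutes = 28.1344; 89 + 28.1344/60 = 89.4689067
  N ⇒ keep positive
  Lon: split at 3 digits → 164° and 15.4276′; 164 + 15.4276/60 = 164.2571267
  E → positive
Point 2:
  Lat: split at 2 digits → 75° and 6.9138′; 75 + 6.9138/60 = 75.1152300
  N → positive
  Lon: degrees = first 3 digits = 175, minutes = 24.207; 175 + 24.207/60 = 175.4034500
  hemisphere W, so the sign is −
Point 3:
  Latitude: degrees = first 2 digits = 63, minutes = 36.615; 63 + 36.615/60 = 63.6102500
  N → positive
  λ: degrees = first 3 digits = 179, minutes = 48.7553; 179 + 48.7553/60 = 179.8125883
  hemisphere W, so the sign is −
Point 4:
  Lat: degrees = first 2 digits = 86, minutes = 6.6657; 86 + 6.6657/60 = 86.1110950
  S ⇒ negate
  Longitude: degrees = first 3 digits = 35, minutes = 27.59603; 35 + 27.59603/60 = 35.4599338
  W → negative

1. 89.468907, 164.257127
2. 75.115230, -175.403450
3. 63.610250, -179.812588
4. -86.111095, -35.459934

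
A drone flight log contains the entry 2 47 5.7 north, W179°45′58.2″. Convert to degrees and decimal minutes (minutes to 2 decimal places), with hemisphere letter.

2° 47.10′ N, 179° 45.97′ W

φ: 47 + 5.7/60 = 47.0950′
Longitude: 45 + 58.2/60 = 45.9700′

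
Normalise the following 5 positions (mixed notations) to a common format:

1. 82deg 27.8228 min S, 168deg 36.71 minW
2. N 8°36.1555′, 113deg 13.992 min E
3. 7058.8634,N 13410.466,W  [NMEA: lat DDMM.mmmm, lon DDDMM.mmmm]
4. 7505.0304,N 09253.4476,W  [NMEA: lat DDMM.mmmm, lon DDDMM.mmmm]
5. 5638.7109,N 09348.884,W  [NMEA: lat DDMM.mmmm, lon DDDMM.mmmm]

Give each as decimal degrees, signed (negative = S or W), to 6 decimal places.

1. -82.463713, -168.611833
2. 8.602592, 113.233200
3. 70.981057, -134.174433
4. 75.083840, -92.890793
5. 56.645182, -93.814733

Point 1:
  φ: 27.8228′ = 0.463713°; total 82.4637133
  S ⇒ negate
  Longitude: 168 + 36.71/60 = 168.6118333
  hemisphere W, so the sign is −
Point 2:
  Lat: 8 + 36.1555/60 = 8.6025917
  N → positive
  λ: 113 + 13.992/60 = 113.2332000
  E ⇒ keep positive
Point 3:
  Latitude: degrees = first 2 digits = 70, minutes = 58.8634; 70 + 58.8634/60 = 70.9810567
  N → positive
  λ: split at 3 digits → 134° and 10.466′; 134 + 10.466/60 = 134.1744333
  W → negative
Point 4:
  Latitude: split at 2 digits → 75° and 5.0304′; 75 + 5.0304/60 = 75.0838400
  N ⇒ keep positive
  λ: split at 3 digits → 092° and 53.4476′; 92 + 53.4476/60 = 92.8907933
  W ⇒ negate
Point 5:
  φ: degrees = first 2 digits = 56, minutes = 38.7109; 56 + 38.7109/60 = 56.6451817
  N → positive
  Longitude: degrees = first 3 digits = 93, minutes = 48.884; 93 + 48.884/60 = 93.8147333
  hemisphere W, so the sign is −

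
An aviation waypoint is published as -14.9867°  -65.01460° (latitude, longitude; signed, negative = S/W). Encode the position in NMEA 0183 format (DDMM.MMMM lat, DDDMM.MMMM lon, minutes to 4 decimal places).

1459.2020,S / 06500.8760,W

Latitude is negative → S; |value| = 14.986700
φ: minutes = (14.986700 − 14) × 60 = 59.202000
Longitude is negative → W; |value| = 65.014600
Lon: minutes = (65.014600 − 65) × 60 = 0.876000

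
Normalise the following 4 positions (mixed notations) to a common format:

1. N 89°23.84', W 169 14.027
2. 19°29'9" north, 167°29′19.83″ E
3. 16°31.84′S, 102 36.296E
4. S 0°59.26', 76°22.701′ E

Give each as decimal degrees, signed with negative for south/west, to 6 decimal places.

Point 1:
  φ: 89 + 23.84/60 = 89.3973333
  N → positive
  Longitude: 169 + 14.027/60 = 169.2337833
  W → negative
Point 2:
  Lat: 29′ + 9″ = 29.15000′; 19 + 29.15000/60 = 19.4858333
  N → positive
  Longitude: 29′ + 19.83″ = 29.33050′; 167 + 29.33050/60 = 167.4888417
  E ⇒ keep positive
Point 3:
  Latitude: 16 + 31.84/60 = 16.5306667
  S → negative
  Longitude: 102 + 36.296/60 = 102.6049333
  E ⇒ keep positive
Point 4:
  Lat: 59.26′ = 0.987667°; total 0.9876667
  S ⇒ negate
  λ: 76 + 22.701/60 = 76.3783500
  E → positive

1. 89.397333, -169.233783
2. 19.485833, 167.488842
3. -16.530667, 102.604933
4. -0.987667, 76.378350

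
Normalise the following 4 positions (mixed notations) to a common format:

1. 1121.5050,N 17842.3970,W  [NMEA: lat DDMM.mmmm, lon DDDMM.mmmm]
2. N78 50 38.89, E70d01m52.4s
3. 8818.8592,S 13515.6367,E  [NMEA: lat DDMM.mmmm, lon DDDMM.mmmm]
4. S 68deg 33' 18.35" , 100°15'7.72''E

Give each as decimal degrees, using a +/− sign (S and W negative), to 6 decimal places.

Point 1:
  Lat: split at 2 digits → 11° and 21.505′; 11 + 21.505/60 = 11.3584167
  N ⇒ keep positive
  Longitude: split at 3 digits → 178° and 42.397′; 178 + 42.397/60 = 178.7066167
  W ⇒ negate
Point 2:
  φ: 78° + 50/60 + 38.89/3600 = 78 + 0.833333 + 0.010803 = 78.8441361
  N → positive
  Lon: 1′ + 52.4″ = 1.87333′; 70 + 1.87333/60 = 70.0312222
  E → positive
Point 3:
  Latitude: degrees = first 2 digits = 88, minutes = 18.8592; 88 + 18.8592/60 = 88.3143200
  S → negative
  Lon: degrees = first 3 digits = 135, minutes = 15.6367; 135 + 15.6367/60 = 135.2606117
  E ⇒ keep positive
Point 4:
  φ: 68° + 33/60 + 18.35/3600 = 68 + 0.550000 + 0.005097 = 68.5550972
  S ⇒ negate
  Longitude: 100 + 15/60 + 7.72/3600 = 100.2521444
  E ⇒ keep positive

1. 11.358417, -178.706617
2. 78.844136, 70.031222
3. -88.314320, 135.260612
4. -68.555097, 100.252144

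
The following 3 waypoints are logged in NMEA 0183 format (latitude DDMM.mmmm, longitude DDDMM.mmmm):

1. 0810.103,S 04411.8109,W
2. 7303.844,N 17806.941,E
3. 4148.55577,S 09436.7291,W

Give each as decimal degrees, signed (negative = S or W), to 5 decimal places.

Point 1:
  Latitude: degrees = first 2 digits = 8, minutes = 10.103; 8 + 10.103/60 = 8.168383
  hemisphere S, so the sign is −
  Lon: split at 3 digits → 044° and 11.8109′; 44 + 11.8109/60 = 44.196848
  hemisphere W, so the sign is −
Point 2:
  Latitude: degrees = first 2 digits = 73, minutes = 3.844; 73 + 3.844/60 = 73.064067
  N ⇒ keep positive
  λ: degrees = first 3 digits = 178, minutes = 6.941; 178 + 6.941/60 = 178.115683
  E → positive
Point 3:
  φ: degrees = first 2 digits = 41, minutes = 48.55577; 41 + 48.55577/60 = 41.809263
  hemisphere S, so the sign is −
  Longitude: split at 3 digits → 094° and 36.7291′; 94 + 36.7291/60 = 94.612152
  W ⇒ negate

1. -8.16838, -44.19685
2. 73.06407, 178.11568
3. -41.80926, -94.61215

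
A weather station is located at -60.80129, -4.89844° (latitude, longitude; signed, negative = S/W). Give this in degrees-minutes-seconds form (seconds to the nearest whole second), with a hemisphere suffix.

Latitude is negative → S; |value| = 60.801290
Latitude: whole degrees 60; 48.07740′ → 48′ and 4.64″
Longitude is negative → W; |value| = 4.898440
Lon: 0.898440 × 60 = 53.90640′ → 53′, remainder × 60 = 54.38″

60°48′5″ S, 4°53′54″ W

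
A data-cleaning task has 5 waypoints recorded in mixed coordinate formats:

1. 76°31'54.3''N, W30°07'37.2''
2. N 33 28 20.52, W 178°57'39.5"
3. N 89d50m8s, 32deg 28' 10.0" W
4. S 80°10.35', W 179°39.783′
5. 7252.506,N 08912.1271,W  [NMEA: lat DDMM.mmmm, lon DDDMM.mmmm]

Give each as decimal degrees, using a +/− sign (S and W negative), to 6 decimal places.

Point 1:
  φ: 76° + 31/60 + 54.3/3600 = 76 + 0.516667 + 0.015083 = 76.5317500
  N ⇒ keep positive
  Lon: 30° + 7/60 + 37.2/3600 = 30 + 0.116667 + 0.010333 = 30.1270000
  hemisphere W, so the sign is −
Point 2:
  Latitude: 28′ + 20.52″ = 28.34200′; 33 + 28.34200/60 = 33.4723667
  N ⇒ keep positive
  Longitude: 178° + 57/60 + 39.5/3600 = 178 + 0.950000 + 0.010972 = 178.9609722
  hemisphere W, so the sign is −
Point 3:
  φ: 89 + 50/60 + 8/3600 = 89.8355556
  N ⇒ keep positive
  Longitude: 32 + 28/60 + 10/3600 = 32.4694444
  hemisphere W, so the sign is −
Point 4:
  Lat: 10.35′ = 0.172500°; total 80.1725000
  S → negative
  Longitude: 39.783′ = 0.663050°; total 179.6630500
  W ⇒ negate
Point 5:
  Latitude: degrees = first 2 digits = 72, minutes = 52.506; 72 + 52.506/60 = 72.8751000
  N ⇒ keep positive
  λ: split at 3 digits → 089° and 12.1271′; 89 + 12.1271/60 = 89.2021183
  hemisphere W, so the sign is −

1. 76.531750, -30.127000
2. 33.472367, -178.960972
3. 89.835556, -32.469444
4. -80.172500, -179.663050
5. 72.875100, -89.202118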